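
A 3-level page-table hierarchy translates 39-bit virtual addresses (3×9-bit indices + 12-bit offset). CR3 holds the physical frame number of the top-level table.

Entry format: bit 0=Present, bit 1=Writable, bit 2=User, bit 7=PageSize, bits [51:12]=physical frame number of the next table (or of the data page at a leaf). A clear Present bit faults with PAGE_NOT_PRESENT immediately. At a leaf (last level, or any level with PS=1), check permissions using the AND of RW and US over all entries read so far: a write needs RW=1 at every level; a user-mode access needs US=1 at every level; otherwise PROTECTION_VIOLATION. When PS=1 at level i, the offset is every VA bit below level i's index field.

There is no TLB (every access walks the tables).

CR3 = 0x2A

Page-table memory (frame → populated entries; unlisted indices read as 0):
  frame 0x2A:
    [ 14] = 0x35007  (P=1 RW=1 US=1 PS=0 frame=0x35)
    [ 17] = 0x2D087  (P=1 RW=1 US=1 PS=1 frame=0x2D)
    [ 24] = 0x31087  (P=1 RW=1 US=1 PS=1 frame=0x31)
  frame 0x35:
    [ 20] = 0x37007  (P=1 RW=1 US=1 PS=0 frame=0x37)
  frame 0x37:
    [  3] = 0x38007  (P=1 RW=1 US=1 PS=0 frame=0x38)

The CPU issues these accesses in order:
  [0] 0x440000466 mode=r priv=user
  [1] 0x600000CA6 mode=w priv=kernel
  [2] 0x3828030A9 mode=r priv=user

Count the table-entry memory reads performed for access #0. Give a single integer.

Walk each access:
#0 VA=0x440000466 (r,user):
  lvl0: tbl 0x2A, slot 17 ⇒ 0x2D087 (P1/RW1/US1/PS1)
  → PA=0x2D466 (huge @L0)  (1 entries read)
#1 VA=0x600000CA6 (w,kernel):
  lvl0: tbl 0x2A, slot 24 ⇒ 0x31087 (P1/RW1/US1/PS1)
  → PA=0x31CA6 (huge @L0)  (1 entries read)
#2 VA=0x3828030A9 (r,user):
  lvl0: tbl 0x2A, slot 14 ⇒ 0x35007 (P1/RW1/US1/PS0)
  lvl1: tbl 0x35, slot 20 ⇒ 0x37007 (P1/RW1/US1/PS0)
  lvl2: tbl 0x37, slot 3 ⇒ 0x38007 (P1/RW1/US1/PS0)
  → PA=0x380A9  (3 entries read)

Entries read for #0: 1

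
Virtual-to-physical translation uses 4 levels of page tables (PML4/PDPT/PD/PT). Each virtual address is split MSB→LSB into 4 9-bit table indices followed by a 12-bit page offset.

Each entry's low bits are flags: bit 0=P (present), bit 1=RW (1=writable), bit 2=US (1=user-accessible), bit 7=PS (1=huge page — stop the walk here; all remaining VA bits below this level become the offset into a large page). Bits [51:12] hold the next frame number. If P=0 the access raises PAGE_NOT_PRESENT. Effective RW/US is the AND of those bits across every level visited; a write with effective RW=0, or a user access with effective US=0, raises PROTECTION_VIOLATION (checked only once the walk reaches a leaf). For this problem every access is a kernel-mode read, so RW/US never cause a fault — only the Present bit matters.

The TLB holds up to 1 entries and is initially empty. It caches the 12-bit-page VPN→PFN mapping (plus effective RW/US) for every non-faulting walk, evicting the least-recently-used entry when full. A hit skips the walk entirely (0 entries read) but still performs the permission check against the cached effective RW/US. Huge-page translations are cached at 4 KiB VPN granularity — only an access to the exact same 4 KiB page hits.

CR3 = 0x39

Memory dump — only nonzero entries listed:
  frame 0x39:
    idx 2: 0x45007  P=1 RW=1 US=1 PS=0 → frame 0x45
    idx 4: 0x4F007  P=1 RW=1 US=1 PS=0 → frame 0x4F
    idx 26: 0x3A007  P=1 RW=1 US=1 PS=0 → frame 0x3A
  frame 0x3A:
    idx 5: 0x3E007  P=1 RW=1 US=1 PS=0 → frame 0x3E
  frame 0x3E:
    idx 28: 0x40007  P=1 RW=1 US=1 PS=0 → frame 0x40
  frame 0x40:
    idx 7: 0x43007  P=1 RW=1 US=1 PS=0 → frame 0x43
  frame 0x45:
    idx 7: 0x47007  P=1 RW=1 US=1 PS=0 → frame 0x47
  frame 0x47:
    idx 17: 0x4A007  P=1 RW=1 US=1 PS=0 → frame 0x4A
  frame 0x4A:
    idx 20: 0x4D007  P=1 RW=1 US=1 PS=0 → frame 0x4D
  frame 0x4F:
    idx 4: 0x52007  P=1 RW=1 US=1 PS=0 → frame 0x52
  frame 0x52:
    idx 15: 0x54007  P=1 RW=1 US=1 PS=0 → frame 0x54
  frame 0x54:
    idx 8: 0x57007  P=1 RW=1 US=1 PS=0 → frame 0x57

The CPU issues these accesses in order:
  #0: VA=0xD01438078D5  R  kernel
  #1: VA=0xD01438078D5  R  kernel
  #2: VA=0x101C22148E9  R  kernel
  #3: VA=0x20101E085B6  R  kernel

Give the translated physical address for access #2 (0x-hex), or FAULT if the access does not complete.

Walk each access:
#0 VA=0xD01438078D5 (r,kernel):
  L0 @0x39[26] → 0x3A007  P=1,RW=1,US=1,PS=0
  L1 @0x3A[5] → 0x3E007  P=1,RW=1,US=1,PS=0
  L2 @0x3E[28] → 0x40007  P=1,RW=1,US=1,PS=0
  L3 @0x40[7] → 0x43007  P=1,RW=1,US=1,PS=0
  ✓ 0x438D5  — 4 lookups
#1 VA=0xD01438078D5 (r,kernel):
  TLB hit vpn=0xD0143807 → PA=0x438D5
#2 VA=0x101C22148E9 (r,kernel):
  L0 @0x39[2] → 0x45007  P=1,RW=1,US=1,PS=0
  L1 @0x45[7] → 0x47007  P=1,RW=1,US=1,PS=0
  L2 @0x47[17] → 0x4A007  P=1,RW=1,US=1,PS=0
  L3 @0x4A[20] → 0x4D007  P=1,RW=1,US=1,PS=0
  ✓ 0x4D8E9  — 4 lookups
#3 VA=0x20101E085B6 (r,kernel):
  L0 @0x39[4] → 0x4F007  P=1,RW=1,US=1,PS=0
  L1 @0x4F[4] → 0x52007  P=1,RW=1,US=1,PS=0
  L2 @0x52[15] → 0x54007  P=1,RW=1,US=1,PS=0
  L3 @0x54[8] → 0x57007  P=1,RW=1,US=1,PS=0
  ✓ 0x575B6  — 4 lookups

Access #2 PA: 0x4D8E9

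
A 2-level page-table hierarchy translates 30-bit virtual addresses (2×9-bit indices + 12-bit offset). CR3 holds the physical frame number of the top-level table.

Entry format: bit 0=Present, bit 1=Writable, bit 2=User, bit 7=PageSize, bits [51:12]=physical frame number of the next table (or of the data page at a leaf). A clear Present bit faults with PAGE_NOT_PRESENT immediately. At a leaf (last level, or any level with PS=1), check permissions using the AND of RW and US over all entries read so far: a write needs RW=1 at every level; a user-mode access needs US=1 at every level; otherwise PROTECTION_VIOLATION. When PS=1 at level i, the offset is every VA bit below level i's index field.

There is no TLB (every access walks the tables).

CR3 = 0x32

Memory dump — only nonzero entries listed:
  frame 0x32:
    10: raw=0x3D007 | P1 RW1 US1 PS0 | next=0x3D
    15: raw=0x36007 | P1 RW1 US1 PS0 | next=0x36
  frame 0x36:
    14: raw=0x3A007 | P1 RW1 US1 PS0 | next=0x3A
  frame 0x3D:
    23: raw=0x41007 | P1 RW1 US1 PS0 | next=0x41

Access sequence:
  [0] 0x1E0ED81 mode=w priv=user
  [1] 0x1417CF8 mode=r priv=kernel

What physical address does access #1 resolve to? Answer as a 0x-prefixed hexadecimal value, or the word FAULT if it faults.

Trace:
#0 VA=0x1E0ED81 (w,user):
  L0 @0x32[15] → 0x36007  P=1,RW=1,US=1,PS=0
  L1 @0x36[14] → 0x3A007  P=1,RW=1,US=1,PS=0
  → PA=0x3AD81  (2 entries read)
#1 VA=0x1417CF8 (r,kernel):
  L0 @0x32[10] → 0x3D007  P=1,RW=1,US=1,PS=0
  L1 @0x3D[23] → 0x41007  P=1,RW=1,US=1,PS=0
  → PA=0x41CF8  (2 entries read)

Access #1 PA: 0x41CF8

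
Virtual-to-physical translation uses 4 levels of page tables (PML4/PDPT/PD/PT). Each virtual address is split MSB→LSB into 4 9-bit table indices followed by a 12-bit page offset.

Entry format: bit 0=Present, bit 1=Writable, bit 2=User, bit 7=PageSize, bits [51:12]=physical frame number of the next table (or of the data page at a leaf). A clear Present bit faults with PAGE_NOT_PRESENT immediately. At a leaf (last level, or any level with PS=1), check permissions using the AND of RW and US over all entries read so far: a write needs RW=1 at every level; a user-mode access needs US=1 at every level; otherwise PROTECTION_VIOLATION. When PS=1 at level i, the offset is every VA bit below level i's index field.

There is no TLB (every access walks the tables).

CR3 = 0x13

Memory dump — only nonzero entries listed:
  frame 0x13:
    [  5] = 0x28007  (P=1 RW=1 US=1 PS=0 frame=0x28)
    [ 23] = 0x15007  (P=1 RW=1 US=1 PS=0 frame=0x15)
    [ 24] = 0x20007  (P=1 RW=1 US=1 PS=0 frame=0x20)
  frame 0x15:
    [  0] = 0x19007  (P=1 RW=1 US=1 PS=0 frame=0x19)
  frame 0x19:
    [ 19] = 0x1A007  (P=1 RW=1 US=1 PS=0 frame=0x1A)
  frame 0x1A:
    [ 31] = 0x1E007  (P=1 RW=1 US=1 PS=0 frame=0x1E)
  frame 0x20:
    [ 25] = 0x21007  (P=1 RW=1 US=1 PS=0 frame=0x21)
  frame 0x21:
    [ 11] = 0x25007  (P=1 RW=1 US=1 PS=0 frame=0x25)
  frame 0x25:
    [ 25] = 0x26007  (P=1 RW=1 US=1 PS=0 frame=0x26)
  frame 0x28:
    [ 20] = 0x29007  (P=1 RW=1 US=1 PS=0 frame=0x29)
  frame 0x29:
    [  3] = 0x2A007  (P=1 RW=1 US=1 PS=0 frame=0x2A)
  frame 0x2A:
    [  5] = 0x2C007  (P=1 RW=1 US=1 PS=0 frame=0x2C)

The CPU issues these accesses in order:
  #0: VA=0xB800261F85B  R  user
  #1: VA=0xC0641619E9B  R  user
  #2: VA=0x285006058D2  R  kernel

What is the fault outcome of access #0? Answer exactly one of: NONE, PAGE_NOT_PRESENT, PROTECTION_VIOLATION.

Trace:
#0 VA=0xB800261F85B (r,user):
  L0 @0x13[23] → 0x15007  P=1,RW=1,US=1,PS=0
  L1 @0x15[0] → 0x19007  P=1,RW=1,US=1,PS=0
  L2 @0x19[19] → 0x1A007  P=1,RW=1,US=1,PS=0
  L3 @0x1A[31] → 0x1E007  P=1,RW=1,US=1,PS=0
  ⇒ phys 0x1E85B  [4 reads]
#1 VA=0xC0641619E9B (r,user):
  L0 @0x13[24] → 0x20007  P=1,RW=1,US=1,PS=0
  L1 @0x20[25] → 0x21007  P=1,RW=1,US=1,PS=0
  L2 @0x21[11] → 0x25007  P=1,RW=1,US=1,PS=0
  L3 @0x25[25] → 0x26007  P=1,RW=1,US=1,PS=0
  ⇒ phys 0x26E9B  [4 reads]
#2 VA=0x285006058D2 (r,kernel):
  L0 @0x13[5] → 0x28007  P=1,RW=1,US=1,PS=0
  L1 @0x28[20] → 0x29007  P=1,RW=1,US=1,PS=0
  L2 @0x29[3] → 0x2A007  P=1,RW=1,US=1,PS=0
  L3 @0x2A[5] → 0x2C007  P=1,RW=1,US=1,PS=0
  ⇒ phys 0x2C8D2  [4 reads]

Access #0 fault: NONE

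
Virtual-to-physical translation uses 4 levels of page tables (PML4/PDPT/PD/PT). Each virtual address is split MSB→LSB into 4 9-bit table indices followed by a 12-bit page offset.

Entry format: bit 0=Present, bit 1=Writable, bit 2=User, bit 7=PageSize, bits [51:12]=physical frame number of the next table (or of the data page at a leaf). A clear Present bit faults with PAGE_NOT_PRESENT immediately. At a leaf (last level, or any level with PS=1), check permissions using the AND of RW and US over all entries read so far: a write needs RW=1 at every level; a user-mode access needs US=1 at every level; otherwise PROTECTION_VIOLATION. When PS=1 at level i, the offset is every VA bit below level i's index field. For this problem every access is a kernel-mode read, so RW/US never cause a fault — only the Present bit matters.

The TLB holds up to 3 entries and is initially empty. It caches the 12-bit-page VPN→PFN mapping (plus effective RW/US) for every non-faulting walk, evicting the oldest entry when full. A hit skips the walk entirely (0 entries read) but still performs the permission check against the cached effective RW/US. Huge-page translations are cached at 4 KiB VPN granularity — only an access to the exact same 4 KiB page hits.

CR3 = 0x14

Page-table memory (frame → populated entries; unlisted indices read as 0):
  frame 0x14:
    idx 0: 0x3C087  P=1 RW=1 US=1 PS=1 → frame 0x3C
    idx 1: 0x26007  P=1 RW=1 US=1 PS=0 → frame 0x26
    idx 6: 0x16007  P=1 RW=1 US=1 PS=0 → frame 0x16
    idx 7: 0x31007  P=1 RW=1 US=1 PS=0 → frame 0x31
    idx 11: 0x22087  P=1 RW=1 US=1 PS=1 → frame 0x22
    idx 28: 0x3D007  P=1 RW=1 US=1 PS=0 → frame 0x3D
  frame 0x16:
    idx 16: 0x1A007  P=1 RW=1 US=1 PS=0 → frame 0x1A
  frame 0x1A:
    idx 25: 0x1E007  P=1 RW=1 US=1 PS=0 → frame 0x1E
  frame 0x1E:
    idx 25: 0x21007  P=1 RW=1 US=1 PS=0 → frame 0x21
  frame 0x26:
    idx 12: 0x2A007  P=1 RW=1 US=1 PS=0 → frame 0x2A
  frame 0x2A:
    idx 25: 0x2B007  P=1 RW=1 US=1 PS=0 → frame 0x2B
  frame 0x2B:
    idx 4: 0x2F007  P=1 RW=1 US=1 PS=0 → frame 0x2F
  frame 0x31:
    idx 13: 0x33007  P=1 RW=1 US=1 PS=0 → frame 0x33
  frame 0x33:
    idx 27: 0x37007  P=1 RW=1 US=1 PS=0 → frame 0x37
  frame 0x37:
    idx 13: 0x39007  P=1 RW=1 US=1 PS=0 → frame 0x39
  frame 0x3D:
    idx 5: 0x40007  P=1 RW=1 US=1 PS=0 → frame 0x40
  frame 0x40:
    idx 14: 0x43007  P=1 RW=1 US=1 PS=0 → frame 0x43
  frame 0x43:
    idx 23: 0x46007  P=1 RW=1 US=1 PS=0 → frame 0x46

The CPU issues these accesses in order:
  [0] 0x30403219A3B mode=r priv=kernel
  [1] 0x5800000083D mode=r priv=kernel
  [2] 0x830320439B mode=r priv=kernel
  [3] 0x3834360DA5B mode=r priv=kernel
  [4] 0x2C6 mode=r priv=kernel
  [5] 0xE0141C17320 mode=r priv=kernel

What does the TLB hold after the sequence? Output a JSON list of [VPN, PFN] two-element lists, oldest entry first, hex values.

Per-access translation:
#0 VA=0x30403219A3B (r,kernel):
  [0] read 0x14 idx=6: raw=0x16007 flags P=1 W=1 U=1 S=0
  [1] read 0x16 idx=16: raw=0x1A007 flags P=1 W=1 U=1 S=0
  [2] read 0x1A idx=25: raw=0x1E007 flags P=1 W=1 U=1 S=0
  [3] read 0x1E idx=25: raw=0x21007 flags P=1 W=1 U=1 S=0
  ⇒ phys 0x21A3B  [4 reads]
#1 VA=0x5800000083D (r,kernel):
  [0] read 0x14 idx=11: raw=0x22087 flags P=1 W=1 U=1 S=1
  ⇒ phys 0x2283D (huge @L0)  [1 reads]
#2 VA=0x830320439B (r,kernel):
  [0] read 0x14 idx=1: raw=0x26007 flags P=1 W=1 U=1 S=0
  [1] read 0x26 idx=12: raw=0x2A007 flags P=1 W=1 U=1 S=0
  [2] read 0x2A idx=25: raw=0x2B007 flags P=1 W=1 U=1 S=0
  [3] read 0x2B idx=4: raw=0x2F007 flags P=1 W=1 U=1 S=0
  ⇒ phys 0x2F39B  [4 reads]
#3 VA=0x3834360DA5B (r,kernel):
  [0] read 0x14 idx=7: raw=0x31007 flags P=1 W=1 U=1 S=0
  [1] read 0x31 idx=13: raw=0x33007 flags P=1 W=1 U=1 S=0
  [2] read 0x33 idx=27: raw=0x37007 flags P=1 W=1 U=1 S=0
  [3] read 0x37 idx=13: raw=0x39007 flags P=1 W=1 U=1 S=0
  ⇒ phys 0x39A5B  [4 reads]
#4 VA=0x2C6 (r,kernel):
  [0] read 0x14 idx=0: raw=0x3C087 flags P=1 W=1 U=1 S=1
  ⇒ phys 0x3C2C6 (huge @L0)  [1 reads]
#5 VA=0xE0141C17320 (r,kernel):
  [0] read 0x14 idx=28: raw=0x3D007 flags P=1 W=1 U=1 S=0
  [1] read 0x3D idx=5: raw=0x40007 flags P=1 W=1 U=1 S=0
  [2] read 0x40 idx=14: raw=0x43007 flags P=1 W=1 U=1 S=0
  [3] read 0x43 idx=23: raw=0x46007 flags P=1 W=1 U=1 S=0
  ⇒ phys 0x46320  [4 reads]

TLB: [["0x3834360D", "0x39"], ["0x0", "0x3C"], ["0xE0141C17", "0x46"]]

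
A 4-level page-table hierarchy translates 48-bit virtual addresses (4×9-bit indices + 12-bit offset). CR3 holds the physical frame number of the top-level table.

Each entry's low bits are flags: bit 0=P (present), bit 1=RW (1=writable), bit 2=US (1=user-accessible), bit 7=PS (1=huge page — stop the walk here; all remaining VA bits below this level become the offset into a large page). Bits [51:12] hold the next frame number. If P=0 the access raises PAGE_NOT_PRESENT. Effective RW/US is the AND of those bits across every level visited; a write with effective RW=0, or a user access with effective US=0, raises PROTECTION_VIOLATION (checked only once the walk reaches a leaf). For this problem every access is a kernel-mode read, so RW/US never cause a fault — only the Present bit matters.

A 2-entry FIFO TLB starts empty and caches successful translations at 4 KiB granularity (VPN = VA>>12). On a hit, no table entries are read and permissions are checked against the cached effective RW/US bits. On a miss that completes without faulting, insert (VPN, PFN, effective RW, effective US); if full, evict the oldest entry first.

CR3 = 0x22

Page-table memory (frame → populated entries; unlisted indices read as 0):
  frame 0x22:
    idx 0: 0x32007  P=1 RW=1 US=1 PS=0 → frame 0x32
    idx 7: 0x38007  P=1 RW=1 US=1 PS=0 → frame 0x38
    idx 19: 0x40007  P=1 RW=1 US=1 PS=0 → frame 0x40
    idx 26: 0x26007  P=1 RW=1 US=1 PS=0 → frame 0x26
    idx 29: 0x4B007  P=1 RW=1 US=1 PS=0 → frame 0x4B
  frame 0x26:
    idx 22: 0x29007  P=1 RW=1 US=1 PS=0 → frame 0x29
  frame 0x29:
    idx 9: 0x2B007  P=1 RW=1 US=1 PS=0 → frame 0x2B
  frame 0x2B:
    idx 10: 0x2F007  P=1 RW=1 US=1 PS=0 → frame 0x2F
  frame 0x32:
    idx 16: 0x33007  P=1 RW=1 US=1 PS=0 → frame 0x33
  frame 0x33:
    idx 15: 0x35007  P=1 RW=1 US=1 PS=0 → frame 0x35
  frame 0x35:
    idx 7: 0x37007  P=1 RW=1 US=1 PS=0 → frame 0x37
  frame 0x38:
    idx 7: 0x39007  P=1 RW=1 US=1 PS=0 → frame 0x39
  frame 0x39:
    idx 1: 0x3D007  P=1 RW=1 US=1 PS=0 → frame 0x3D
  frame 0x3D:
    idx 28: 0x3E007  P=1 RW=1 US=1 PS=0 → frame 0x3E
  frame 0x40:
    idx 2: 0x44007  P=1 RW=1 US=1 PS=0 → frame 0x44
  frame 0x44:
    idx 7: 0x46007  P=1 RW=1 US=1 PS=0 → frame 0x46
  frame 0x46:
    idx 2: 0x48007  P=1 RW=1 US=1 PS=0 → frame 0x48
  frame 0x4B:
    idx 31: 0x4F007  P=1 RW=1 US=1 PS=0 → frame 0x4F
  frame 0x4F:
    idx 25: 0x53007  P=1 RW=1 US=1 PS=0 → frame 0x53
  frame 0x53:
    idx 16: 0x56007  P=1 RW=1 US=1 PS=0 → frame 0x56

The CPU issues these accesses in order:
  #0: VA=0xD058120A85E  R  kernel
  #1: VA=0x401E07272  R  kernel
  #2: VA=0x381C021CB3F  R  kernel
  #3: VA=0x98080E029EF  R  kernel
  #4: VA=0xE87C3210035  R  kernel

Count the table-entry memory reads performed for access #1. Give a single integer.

Walk each access:
#0 VA=0xD058120A85E (r,kernel):
  lvl0: tbl 0x22, slot 26 ⇒ 0x26007 (P1/RW1/US1/PS0)
  lvl1: tbl 0x26, slot 22 ⇒ 0x29007 (P1/RW1/US1/PS0)
  lvl2: tbl 0x29, slot 9 ⇒ 0x2B007 (P1/RW1/US1/PS0)
  lvl3: tbl 0x2B, slot 10 ⇒ 0x2F007 (P1/RW1/US1/PS0)
  → PA=0x2F85E  (4 entries read)
#1 VA=0x401E07272 (r,kernel):
  lvl0: tbl 0x22, slot 0 ⇒ 0x32007 (P1/RW1/US1/PS0)
  lvl1: tbl 0x32, slot 16 ⇒ 0x33007 (P1/RW1/US1/PS0)
  lvl2: tbl 0x33, slot 15 ⇒ 0x35007 (P1/RW1/US1/PS0)
  lvl3: tbl 0x35, slot 7 ⇒ 0x37007 (P1/RW1/US1/PS0)
  → PA=0x37272  (4 entries read)
#2 VA=0x381C021CB3F (r,kernel):
  lvl0: tbl 0x22, slot 7 ⇒ 0x38007 (P1/RW1/US1/PS0)
  lvl1: tbl 0x38, slot 7 ⇒ 0x39007 (P1/RW1/US1/PS0)
  lvl2: tbl 0x39, slot 1 ⇒ 0x3D007 (P1/RW1/US1/PS0)
  lvl3: tbl 0x3D, slot 28 ⇒ 0x3E007 (P1/RW1/US1/PS0)
  → PA=0x3EB3F  (4 entries read)
#3 VA=0x98080E029EF (r,kernel):
  lvl0: tbl 0x22, slot 19 ⇒ 0x40007 (P1/RW1/US1/PS0)
  lvl1: tbl 0x40, slot 2 ⇒ 0x44007 (P1/RW1/US1/PS0)
  lvl2: tbl 0x44, slot 7 ⇒ 0x46007 (P1/RW1/US1/PS0)
  lvl3: tbl 0x46, slot 2 ⇒ 0x48007 (P1/RW1/US1/PS0)
  → PA=0x489EF  (4 entries read)
#4 VA=0xE87C3210035 (r,kernel):
  lvl0: tbl 0x22, slot 29 ⇒ 0x4B007 (P1/RW1/US1/PS0)
  lvl1: tbl 0x4B, slot 31 ⇒ 0x4F007 (P1/RW1/US1/PS0)
  lvl2: tbl 0x4F, slot 25 ⇒ 0x53007 (P1/RW1/US1/PS0)
  lvl3: tbl 0x53, slot 16 ⇒ 0x56007 (P1/RW1/US1/PS0)
  → PA=0x56035  (4 entries read)

Entries read for #1: 4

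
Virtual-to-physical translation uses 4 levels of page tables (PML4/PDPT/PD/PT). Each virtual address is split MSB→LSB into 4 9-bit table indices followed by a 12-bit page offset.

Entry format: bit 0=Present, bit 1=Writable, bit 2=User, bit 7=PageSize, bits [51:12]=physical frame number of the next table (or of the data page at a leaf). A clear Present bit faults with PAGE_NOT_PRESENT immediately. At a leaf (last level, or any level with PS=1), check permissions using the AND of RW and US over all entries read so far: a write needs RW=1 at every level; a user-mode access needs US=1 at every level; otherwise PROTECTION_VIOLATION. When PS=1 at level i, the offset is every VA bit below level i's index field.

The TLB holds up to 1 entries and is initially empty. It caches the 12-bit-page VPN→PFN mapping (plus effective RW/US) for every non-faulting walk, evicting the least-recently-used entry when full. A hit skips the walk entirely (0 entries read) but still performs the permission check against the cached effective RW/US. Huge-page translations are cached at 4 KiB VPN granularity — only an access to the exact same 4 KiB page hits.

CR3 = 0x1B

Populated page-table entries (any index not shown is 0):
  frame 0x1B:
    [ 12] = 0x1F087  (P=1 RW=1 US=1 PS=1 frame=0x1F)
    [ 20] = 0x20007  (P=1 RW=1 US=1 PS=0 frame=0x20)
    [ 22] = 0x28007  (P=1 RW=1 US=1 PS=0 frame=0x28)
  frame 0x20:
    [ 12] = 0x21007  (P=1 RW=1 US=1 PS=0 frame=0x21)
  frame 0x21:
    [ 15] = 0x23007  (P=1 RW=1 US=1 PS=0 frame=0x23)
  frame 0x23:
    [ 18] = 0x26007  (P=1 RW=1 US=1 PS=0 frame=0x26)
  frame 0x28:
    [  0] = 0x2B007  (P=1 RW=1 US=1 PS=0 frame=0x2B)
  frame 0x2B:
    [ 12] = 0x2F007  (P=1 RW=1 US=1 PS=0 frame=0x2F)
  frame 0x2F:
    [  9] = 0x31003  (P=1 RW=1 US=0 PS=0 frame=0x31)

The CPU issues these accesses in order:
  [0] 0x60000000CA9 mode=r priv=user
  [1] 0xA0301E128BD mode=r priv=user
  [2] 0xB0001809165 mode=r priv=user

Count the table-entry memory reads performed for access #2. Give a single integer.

Per-access translation:
#0 VA=0x60000000CA9 (r,user):
  lvl0: tbl 0x1B, slot 12 ⇒ 0x1F087 (P1/RW1/US1/PS1)
  ⇒ phys 0x1FCA9 (huge @L0)  [1 reads]
#1 VA=0xA0301E128BD (r,user):
  lvl0: tbl 0x1B, slot 20 ⇒ 0x20007 (P1/RW1/US1/PS0)
  lvl1: tbl 0x20, slot 12 ⇒ 0x21007 (P1/RW1/US1/PS0)
  lvl2: tbl 0x21, slot 15 ⇒ 0x23007 (P1/RW1/US1/PS0)
  lvl3: tbl 0x23, slot 18 ⇒ 0x26007 (P1/RW1/US1/PS0)
  ⇒ phys 0x268BD  [4 reads]
#2 VA=0xB0001809165 (r,user):
  lvl0: tbl 0x1B, slot 22 ⇒ 0x28007 (P1/RW1/US1/PS0)
  lvl1: tbl 0x28, slot 0 ⇒ 0x2B007 (P1/RW1/US1/PS0)
  lvl2: tbl 0x2B, slot 12 ⇒ 0x2F007 (P1/RW1/US1/PS0)
  lvl3: tbl 0x2F, slot 9 ⇒ 0x31003 (P1/RW1/US0/PS0)
  ✗ PROTECTION_VIOLATION  [4 reads]

Entries read for #2: 4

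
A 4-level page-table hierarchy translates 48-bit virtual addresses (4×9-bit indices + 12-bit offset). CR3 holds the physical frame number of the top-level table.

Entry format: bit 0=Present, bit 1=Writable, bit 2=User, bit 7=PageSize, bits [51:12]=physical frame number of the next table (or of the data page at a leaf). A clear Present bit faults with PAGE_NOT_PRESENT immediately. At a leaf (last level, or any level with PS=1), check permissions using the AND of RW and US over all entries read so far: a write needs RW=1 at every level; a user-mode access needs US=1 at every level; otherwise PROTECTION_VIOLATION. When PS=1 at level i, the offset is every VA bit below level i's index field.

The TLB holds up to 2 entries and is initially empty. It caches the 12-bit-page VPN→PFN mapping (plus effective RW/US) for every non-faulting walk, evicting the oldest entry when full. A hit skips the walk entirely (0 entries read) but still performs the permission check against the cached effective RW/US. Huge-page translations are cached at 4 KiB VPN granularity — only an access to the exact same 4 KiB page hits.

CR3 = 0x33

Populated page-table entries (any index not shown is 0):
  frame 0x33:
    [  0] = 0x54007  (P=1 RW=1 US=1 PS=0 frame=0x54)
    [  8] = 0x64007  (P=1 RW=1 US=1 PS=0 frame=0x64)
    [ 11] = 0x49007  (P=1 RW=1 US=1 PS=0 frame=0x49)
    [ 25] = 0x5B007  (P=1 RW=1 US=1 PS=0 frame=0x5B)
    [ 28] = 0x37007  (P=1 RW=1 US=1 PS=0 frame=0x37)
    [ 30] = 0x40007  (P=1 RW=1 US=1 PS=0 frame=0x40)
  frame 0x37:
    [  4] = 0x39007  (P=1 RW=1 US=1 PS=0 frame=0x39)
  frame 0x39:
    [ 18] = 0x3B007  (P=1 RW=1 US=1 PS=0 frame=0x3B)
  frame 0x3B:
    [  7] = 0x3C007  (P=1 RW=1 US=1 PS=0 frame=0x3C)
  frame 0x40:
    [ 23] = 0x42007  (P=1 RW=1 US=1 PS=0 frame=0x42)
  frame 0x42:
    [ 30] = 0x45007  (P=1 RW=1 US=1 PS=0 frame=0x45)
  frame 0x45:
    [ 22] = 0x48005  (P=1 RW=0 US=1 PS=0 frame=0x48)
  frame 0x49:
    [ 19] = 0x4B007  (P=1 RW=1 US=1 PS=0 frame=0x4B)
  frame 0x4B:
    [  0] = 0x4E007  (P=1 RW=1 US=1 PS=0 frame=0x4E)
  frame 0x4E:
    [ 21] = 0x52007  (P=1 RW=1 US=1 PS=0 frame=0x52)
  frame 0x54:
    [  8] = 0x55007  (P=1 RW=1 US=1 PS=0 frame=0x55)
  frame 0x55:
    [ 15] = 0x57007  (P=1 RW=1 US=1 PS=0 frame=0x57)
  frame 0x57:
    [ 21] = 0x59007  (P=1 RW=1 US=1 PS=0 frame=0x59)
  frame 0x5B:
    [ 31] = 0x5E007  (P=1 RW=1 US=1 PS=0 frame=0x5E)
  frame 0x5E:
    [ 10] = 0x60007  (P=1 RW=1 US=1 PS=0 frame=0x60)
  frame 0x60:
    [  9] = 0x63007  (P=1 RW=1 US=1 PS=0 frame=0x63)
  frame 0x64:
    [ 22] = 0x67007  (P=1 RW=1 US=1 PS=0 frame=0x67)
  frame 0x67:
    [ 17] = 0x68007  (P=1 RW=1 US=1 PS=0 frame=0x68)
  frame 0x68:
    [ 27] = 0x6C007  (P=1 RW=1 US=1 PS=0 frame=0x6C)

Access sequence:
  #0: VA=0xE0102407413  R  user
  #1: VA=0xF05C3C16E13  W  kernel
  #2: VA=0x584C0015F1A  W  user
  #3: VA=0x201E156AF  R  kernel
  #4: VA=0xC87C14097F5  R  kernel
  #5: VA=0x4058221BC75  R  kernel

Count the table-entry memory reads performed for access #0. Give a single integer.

Walk each access:
#0 VA=0xE0102407413 (r,user):
  lvl0: tbl 0x33, slot 28 ⇒ 0x37007 (P1/RW1/US1/PS0)
  lvl1: tbl 0x37, slot 4 ⇒ 0x39007 (P1/RW1/US1/PS0)
  lvl2: tbl 0x39, slot 18 ⇒ 0x3B007 (P1/RW1/US1/PS0)
  lvl3: tbl 0x3B, slot 7 ⇒ 0x3C007 (P1/RW1/US1/PS0)
  → PA=0x3C413  (4 entries read)
#1 VA=0xF05C3C16E13 (w,kernel):
  lvl0: tbl 0x33, slot 30 ⇒ 0x40007 (P1/RW1/US1/PS0)
  lvl1: tbl 0x40, slot 23 ⇒ 0x42007 (P1/RW1/US1/PS0)
  lvl2: tbl 0x42, slot 30 ⇒ 0x45007 (P1/RW1/US1/PS0)
  lvl3: tbl 0x45, slot 22 ⇒ 0x48005 (P1/RW0/US1/PS0)
  ✗ PROTECTION_VIOLATION  [4 reads]
#2 VA=0x584C0015F1A (w,user):
  lvl0: tbl 0x33, slot 11 ⇒ 0x49007 (P1/RW1/US1/PS0)
  lvl1: tbl 0x49, slot 19 ⇒ 0x4B007 (P1/RW1/US1/PS0)
  lvl2: tbl 0x4B, slot 0 ⇒ 0x4E007 (P1/RW1/US1/PS0)
  lvl3: tbl 0x4E, slot 21 ⇒ 0x52007 (P1/RW1/US1/PS0)
  → PA=0x52F1A  (4 entries read)
#3 VA=0x201E156AF (r,kernel):
  lvl0: tbl 0x33, slot 0 ⇒ 0x54007 (P1/RW1/US1/PS0)
  lvl1: tbl 0x54, slot 8 ⇒ 0x55007 (P1/RW1/US1/PS0)
  lvl2: tbl 0x55, slot 15 ⇒ 0x57007 (P1/RW1/US1/PS0)
  lvl3: tbl 0x57, slot 21 ⇒ 0x59007 (P1/RW1/US1/PS0)
  → PA=0x596AF  (4 entries read)
#4 VA=0xC87C14097F5 (r,kernel):
  lvl0: tbl 0x33, slot 25 ⇒ 0x5B007 (P1/RW1/US1/PS0)
  lvl1: tbl 0x5B, slot 31 ⇒ 0x5E007 (P1/RW1/US1/PS0)
  lvl2: tbl 0x5E, slot 10 ⇒ 0x60007 (P1/RW1/US1/PS0)
  lvl3: tbl 0x60, slot 9 ⇒ 0x63007 (P1/RW1/US1/PS0)
  → PA=0x637F5  (4 entries read)
#5 VA=0x4058221BC75 (r,kernel):
  lvl0: tbl 0x33, slot 8 ⇒ 0x64007 (P1/RW1/US1/PS0)
  lvl1: tbl 0x64, slot 22 ⇒ 0x67007 (P1/RW1/US1/PS0)
  lvl2: tbl 0x67, slot 17 ⇒ 0x68007 (P1/RW1/US1/PS0)
  lvl3: tbl 0x68, slot 27 ⇒ 0x6C007 (P1/RW1/US1/PS0)
  → PA=0x6CC75  (4 entries read)

Entries read for #0: 4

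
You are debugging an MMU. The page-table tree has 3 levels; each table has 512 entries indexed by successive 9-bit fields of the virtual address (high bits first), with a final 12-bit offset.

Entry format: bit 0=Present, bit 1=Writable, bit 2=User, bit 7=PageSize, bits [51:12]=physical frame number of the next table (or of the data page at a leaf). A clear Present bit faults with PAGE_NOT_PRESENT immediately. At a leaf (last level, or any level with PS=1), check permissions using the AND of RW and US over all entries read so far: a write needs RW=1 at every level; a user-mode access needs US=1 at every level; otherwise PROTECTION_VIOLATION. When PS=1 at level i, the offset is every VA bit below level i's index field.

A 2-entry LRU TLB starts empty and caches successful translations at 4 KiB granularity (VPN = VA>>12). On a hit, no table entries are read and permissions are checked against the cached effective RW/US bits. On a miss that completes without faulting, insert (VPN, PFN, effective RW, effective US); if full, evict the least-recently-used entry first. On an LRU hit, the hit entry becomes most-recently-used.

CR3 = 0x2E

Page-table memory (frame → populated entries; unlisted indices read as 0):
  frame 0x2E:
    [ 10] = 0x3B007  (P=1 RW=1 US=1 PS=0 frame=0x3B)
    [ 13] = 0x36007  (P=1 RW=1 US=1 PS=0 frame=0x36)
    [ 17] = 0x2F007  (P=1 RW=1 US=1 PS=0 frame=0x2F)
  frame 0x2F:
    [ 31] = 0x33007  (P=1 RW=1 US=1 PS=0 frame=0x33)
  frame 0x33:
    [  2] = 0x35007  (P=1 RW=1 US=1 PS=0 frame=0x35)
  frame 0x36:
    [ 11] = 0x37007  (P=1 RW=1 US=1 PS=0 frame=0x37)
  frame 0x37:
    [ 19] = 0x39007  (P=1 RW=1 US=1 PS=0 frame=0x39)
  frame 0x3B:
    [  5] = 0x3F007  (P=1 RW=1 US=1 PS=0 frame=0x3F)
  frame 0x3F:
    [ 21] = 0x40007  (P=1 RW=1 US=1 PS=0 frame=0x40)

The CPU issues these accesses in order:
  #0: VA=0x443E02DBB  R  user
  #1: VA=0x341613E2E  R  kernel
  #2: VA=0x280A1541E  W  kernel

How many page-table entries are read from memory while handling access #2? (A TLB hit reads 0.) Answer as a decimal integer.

Trace:
#0 VA=0x443E02DBB (r,user):
  L0: frame=0x2E idx=17 entry=0x2F007 [P=1 RW=1 US=1 PS=0]
  L1: frame=0x2F idx=31 entry=0x33007 [P=1 RW=1 US=1 PS=0]
  L2: frame=0x33 idx=2 entry=0x35007 [P=1 RW=1 US=1 PS=0]
  ⇒ phys 0x35DBB  [3 reads]
#1 VA=0x341613E2E (r,kernel):
  L0: frame=0x2E idx=13 entry=0x36007 [P=1 RW=1 US=1 PS=0]
  L1: frame=0x36 idx=11 entry=0x37007 [P=1 RW=1 US=1 PS=0]
  L2: frame=0x37 idx=19 entry=0x39007 [P=1 RW=1 US=1 PS=0]
  ⇒ phys 0x39E2E  [3 reads]
#2 VA=0x280A1541E (w,kernel):
  L0: frame=0x2E idx=10 entry=0x3B007 [P=1 RW=1 US=1 PS=0]
  L1: frame=0x3B idx=5 entry=0x3F007 [P=1 RW=1 US=1 PS=0]
  L2: frame=0x3F idx=21 entry=0x40007 [P=1 RW=1 US=1 PS=0]
  ⇒ phys 0x4041E  [3 reads]

Entries read for #2: 3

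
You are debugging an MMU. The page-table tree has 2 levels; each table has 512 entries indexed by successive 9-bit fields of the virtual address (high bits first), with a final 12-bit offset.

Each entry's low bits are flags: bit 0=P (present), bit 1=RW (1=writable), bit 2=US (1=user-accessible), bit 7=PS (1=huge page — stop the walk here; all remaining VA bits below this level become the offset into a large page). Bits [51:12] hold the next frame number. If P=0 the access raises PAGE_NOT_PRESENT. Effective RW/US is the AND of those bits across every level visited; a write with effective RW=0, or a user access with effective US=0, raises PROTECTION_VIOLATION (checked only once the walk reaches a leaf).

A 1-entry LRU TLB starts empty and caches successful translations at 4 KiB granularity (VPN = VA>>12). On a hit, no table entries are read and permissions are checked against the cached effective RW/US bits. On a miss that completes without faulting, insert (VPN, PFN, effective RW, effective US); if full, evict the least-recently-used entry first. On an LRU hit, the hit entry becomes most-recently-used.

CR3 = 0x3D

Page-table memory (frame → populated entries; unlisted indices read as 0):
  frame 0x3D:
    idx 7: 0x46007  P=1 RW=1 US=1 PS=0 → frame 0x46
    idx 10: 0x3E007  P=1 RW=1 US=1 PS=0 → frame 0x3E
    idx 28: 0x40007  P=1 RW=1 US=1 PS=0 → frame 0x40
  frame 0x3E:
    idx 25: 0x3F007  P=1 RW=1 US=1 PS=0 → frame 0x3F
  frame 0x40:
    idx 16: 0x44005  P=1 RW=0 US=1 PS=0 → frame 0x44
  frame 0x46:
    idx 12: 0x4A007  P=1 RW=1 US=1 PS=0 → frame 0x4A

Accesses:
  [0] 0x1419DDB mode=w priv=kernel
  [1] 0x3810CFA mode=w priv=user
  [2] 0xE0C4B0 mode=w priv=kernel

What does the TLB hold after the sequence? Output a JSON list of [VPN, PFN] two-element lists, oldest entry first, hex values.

Walk each access:
#0 VA=0x1419DDB (w,kernel):
  L0: frame=0x3D idx=10 entry=0x3E007 [P=1 RW=1 US=1 PS=0]
  L1: frame=0x3E idx=25 entry=0x3F007 [P=1 RW=1 US=1 PS=0]
  ⇒ phys 0x3FDDB  [2 reads]
#1 VA=0x3810CFA (w,user):
  L0: frame=0x3D idx=28 entry=0x40007 [P=1 RW=1 US=1 PS=0]
  L1: frame=0x40 idx=16 entry=0x44005 [P=1 RW=0 US=1 PS=0]
  ⇒ fault: PROTECTION_VIOLATION  — 2 lookups
#2 VA=0xE0C4B0 (w,kernel):
  L0: frame=0x3D idx=7 entry=0x46007 [P=1 RW=1 US=1 PS=0]
  L1: frame=0x46 idx=12 entry=0x4A007 [P=1 RW=1 US=1 PS=0]
  ⇒ phys 0x4A4B0  [2 reads]

TLB: [["0xE0C", "0x4A"]]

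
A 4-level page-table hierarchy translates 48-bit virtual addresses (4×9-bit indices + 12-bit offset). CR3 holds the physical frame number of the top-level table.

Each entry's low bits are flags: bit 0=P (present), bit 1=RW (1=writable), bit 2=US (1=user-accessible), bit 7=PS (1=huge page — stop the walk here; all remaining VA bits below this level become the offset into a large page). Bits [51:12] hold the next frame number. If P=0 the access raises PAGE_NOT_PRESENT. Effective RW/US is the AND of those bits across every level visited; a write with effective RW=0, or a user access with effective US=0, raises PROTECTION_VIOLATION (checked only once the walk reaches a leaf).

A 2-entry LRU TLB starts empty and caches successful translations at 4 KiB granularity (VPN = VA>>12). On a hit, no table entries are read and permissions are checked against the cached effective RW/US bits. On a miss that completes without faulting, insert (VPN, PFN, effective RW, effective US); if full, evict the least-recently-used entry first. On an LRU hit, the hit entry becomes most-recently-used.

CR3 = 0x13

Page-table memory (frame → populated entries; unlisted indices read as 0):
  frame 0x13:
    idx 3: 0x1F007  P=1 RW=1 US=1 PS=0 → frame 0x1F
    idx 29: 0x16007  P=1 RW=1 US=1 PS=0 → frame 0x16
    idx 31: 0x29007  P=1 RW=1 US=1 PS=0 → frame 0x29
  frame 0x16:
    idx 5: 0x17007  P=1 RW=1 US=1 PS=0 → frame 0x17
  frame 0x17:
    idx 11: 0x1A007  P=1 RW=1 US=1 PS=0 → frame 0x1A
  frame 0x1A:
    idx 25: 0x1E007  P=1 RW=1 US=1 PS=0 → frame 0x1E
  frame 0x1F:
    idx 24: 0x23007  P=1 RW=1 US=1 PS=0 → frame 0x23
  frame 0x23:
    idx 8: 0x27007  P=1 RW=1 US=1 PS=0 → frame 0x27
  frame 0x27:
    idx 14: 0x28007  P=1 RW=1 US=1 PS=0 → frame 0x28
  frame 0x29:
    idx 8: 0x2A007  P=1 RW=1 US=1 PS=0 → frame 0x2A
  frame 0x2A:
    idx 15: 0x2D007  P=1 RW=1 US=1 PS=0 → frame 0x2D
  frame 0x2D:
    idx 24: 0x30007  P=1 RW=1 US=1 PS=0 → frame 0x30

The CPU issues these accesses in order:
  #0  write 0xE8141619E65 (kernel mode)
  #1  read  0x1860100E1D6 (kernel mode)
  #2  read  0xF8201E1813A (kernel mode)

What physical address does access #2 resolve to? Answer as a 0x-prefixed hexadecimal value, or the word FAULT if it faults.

Walk each access:
#0 VA=0xE8141619E65 (w,kernel):
  L0: frame=0x13 idx=29 entry=0x16007 [P=1 RW=1 US=1 PS=0]
  L1: frame=0x16 idx=5 entry=0x17007 [P=1 RW=1 US=1 PS=0]
  L2: frame=0x17 idx=11 entry=0x1A007 [P=1 RW=1 US=1 PS=0]
  L3: frame=0x1A idx=25 entry=0x1E007 [P=1 RW=1 US=1 PS=0]
  → PA=0x1EE65  (4 entries read)
#1 VA=0x1860100E1D6 (r,kernel):
  L0: frame=0x13 idx=3 entry=0x1F007 [P=1 RW=1 US=1 PS=0]
  L1: frame=0x1F idx=24 entry=0x23007 [P=1 RW=1 US=1 PS=0]
  L2: frame=0x23 idx=8 entry=0x27007 [P=1 RW=1 US=1 PS=0]
  L3: frame=0x27 idx=14 entry=0x28007 [P=1 RW=1 US=1 PS=0]
  → PA=0x281D6  (4 entries read)
#2 VA=0xF8201E1813A (r,kernel):
  L0: frame=0x13 idx=31 entry=0x29007 [P=1 RW=1 US=1 PS=0]
  L1: frame=0x29 idx=8 entry=0x2A007 [P=1 RW=1 US=1 PS=0]
  L2: frame=0x2A idx=15 entry=0x2D007 [P=1 RW=1 US=1 PS=0]
  L3: frame=0x2D idx=24 entry=0x30007 [P=1 RW=1 US=1 PS=0]
  → PA=0x3013A  (4 entries read)

Access #2 PA: 0x3013A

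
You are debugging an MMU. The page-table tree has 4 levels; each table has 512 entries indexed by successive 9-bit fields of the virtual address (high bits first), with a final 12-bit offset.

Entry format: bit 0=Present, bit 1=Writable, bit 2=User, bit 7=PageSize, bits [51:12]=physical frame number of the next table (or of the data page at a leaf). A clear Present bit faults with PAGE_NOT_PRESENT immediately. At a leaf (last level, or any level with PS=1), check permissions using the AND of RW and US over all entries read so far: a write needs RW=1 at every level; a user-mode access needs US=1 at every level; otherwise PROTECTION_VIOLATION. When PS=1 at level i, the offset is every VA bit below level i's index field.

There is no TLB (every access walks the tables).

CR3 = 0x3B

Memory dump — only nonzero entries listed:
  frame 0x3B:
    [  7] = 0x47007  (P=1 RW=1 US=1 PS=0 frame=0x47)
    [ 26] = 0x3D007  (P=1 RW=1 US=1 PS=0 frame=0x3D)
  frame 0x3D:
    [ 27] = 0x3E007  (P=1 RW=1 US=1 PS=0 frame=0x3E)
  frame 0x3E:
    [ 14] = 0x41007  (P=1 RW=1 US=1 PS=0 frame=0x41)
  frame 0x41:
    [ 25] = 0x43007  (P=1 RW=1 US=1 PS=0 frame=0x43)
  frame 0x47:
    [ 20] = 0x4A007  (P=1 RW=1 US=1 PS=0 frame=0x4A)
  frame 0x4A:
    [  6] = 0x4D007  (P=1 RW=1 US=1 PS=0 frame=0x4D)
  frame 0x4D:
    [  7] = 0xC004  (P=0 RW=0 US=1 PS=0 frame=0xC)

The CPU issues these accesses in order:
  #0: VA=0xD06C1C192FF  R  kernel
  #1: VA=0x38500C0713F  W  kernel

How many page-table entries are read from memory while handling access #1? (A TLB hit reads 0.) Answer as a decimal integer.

Per-access translation:
#0 VA=0xD06C1C192FF (r,kernel):
  L0: frame=0x3B idx=26 entry=0x3D007 [P=1 RW=1 US=1 PS=0]
  L1: frame=0x3D idx=27 entry=0x3E007 [P=1 RW=1 US=1 PS=0]
  L2: frame=0x3E idx=14 entry=0x41007 [P=1 RW=1 US=1 PS=0]
  L3: frame=0x41 idx=25 entry=0x43007 [P=1 RW=1 US=1 PS=0]
  → PA=0x432FF  (4 entries read)
#1 VA=0x38500C0713F (w,kernel):
  L0: frame=0x3B idx=7 entry=0x47007 [P=1 RW=1 US=1 PS=0]
  L1: frame=0x47 idx=20 entry=0x4A007 [P=1 RW=1 US=1 PS=0]
  L2: frame=0x4A idx=6 entry=0x4D007 [P=1 RW=1 US=1 PS=0]
  L3: frame=0x4D idx=7 entry=0xC004 [P=0 RW=0 US=1 PS=0]
  ⇒ fault: PAGE_NOT_PRESENT  — 4 lookups

Entries read for #1: 4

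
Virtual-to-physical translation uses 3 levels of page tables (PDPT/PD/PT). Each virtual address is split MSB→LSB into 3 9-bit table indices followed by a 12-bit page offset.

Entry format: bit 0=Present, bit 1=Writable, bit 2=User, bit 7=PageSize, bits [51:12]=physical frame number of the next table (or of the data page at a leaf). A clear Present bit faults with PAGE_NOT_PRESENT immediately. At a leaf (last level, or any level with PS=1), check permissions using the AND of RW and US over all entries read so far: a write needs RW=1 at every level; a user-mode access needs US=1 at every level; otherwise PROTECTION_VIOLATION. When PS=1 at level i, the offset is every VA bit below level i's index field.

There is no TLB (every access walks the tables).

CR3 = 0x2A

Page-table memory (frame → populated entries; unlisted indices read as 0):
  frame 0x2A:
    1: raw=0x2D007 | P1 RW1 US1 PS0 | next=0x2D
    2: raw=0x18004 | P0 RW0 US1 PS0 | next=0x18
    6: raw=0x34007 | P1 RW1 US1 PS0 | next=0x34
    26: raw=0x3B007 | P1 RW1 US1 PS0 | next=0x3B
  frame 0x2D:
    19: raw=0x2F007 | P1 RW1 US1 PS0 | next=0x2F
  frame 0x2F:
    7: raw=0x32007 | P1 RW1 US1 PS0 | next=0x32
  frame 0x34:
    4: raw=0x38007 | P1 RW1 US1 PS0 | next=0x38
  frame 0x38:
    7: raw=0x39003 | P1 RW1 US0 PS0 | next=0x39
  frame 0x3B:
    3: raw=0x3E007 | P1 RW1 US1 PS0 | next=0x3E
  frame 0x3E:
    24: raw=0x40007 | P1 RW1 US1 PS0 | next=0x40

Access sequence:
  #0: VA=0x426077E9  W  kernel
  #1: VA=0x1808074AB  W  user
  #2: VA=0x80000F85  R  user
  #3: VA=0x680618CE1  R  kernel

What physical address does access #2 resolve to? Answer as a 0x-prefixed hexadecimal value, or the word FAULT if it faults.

Walk each access:
#0 VA=0x426077E9 (w,kernel):
  lvl0: tbl 0x2A, slot 1 ⇒ 0x2D007 (P1/RW1/US1/PS0)
  lvl1: tbl 0x2D, slot 19 ⇒ 0x2F007 (P1/RW1/US1/PS0)
  lvl2: tbl 0x2F, slot 7 ⇒ 0x32007 (P1/RW1/US1/PS0)
  → PA=0x327E9  (3 entries read)
#1 VA=0x1808074AB (w,user):
  lvl0: tbl 0x2A, slot 6 ⇒ 0x34007 (P1/RW1/US1/PS0)
  lvl1: tbl 0x34, slot 4 ⇒ 0x38007 (P1/RW1/US1/PS0)
  lvl2: tbl 0x38, slot 7 ⇒ 0x39003 (P1/RW1/US0/PS0)
  ⇒ fault: PROTECTION_VIOLATION  — 3 lookups
#2 VA=0x80000F85 (r,user):
  lvl0: tbl 0x2A, slot 2 ⇒ 0x18004 (P0/RW0/US1/PS0)
  ⇒ fault: PAGE_NOT_PRESENT  — 1 lookups
#3 VA=0x680618CE1 (r,kernel):
  lvl0: tbl 0x2A, slot 26 ⇒ 0x3B007 (P1/RW1/US1/PS0)
  lvl1: tbl 0x3B, slot 3 ⇒ 0x3E007 (P1/RW1/US1/PS0)
  lvl2: tbl 0x3E, slot 24 ⇒ 0x40007 (P1/RW1/US1/PS0)
  → PA=0x40CE1  (3 entries read)

Access #2 PA: FAULT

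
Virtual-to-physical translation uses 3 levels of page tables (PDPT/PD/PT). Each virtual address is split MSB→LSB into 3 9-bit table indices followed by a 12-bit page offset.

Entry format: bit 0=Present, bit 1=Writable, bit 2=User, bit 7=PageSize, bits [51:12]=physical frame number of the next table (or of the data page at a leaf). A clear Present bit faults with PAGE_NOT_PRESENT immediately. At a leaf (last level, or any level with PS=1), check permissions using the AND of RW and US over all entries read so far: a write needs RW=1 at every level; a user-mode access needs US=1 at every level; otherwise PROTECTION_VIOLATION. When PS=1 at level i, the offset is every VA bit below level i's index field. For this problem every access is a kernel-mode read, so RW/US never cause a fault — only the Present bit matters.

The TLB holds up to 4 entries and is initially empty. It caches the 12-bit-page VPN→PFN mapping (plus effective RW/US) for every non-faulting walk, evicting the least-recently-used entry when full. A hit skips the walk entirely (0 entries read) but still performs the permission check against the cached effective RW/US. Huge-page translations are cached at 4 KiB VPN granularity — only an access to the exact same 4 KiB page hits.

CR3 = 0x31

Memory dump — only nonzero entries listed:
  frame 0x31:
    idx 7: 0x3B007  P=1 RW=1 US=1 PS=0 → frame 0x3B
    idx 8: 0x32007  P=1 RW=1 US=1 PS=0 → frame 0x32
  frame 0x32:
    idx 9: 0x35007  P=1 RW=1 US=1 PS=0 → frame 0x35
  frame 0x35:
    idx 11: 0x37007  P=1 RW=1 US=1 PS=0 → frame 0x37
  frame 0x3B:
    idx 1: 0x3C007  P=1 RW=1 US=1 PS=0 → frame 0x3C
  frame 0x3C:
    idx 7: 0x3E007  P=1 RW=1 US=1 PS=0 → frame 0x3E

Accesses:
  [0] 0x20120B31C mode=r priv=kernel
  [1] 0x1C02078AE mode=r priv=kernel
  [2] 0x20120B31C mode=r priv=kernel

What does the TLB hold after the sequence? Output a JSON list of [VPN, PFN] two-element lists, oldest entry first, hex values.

Trace:
#0 VA=0x20120B31C (r,kernel):
  [0] read 0x31 idx=8: raw=0x32007 flags P=1 W=1 U=1 S=0
  [1] read 0x32 idx=9: raw=0x35007 flags P=1 W=1 U=1 S=0
  [2] read 0x35 idx=11: raw=0x37007 flags P=1 W=1 U=1 S=0
  ⇒ phys 0x3731C  [3 reads]
#1 VA=0x1C02078AE (r,kernel):
  [0] read 0x31 idx=7: raw=0x3B007 flags P=1 W=1 U=1 S=0
  [1] read 0x3B idx=1: raw=0x3C007 flags P=1 W=1 U=1 S=0
  [2] read 0x3C idx=7: raw=0x3E007 flags P=1 W=1 U=1 S=0
  ⇒ phys 0x3E8AE  [3 reads]
#2 VA=0x20120B31C (r,kernel):
  TLB hit vpn=0x20120B → PA=0x3731C

TLB: [["0x1C0207", "0x3E"], ["0x20120B", "0x37"]]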